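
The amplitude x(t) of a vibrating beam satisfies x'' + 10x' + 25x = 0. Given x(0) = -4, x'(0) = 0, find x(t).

x = -4*exp(-5*t) - 20*t*exp(-5*t)

Characteristic equation r² + 10r + 25 = 0 has discriminant (10)² - 4·(25) = 0, so r = -5 is a repeated root.
Hence x_h = (C1 + C2*t)*exp(-5*t).
Apply the initial conditions: x(0) = C1 = -4 and x'(0) = C2 - 5*C1 = 0. Solving gives C1 = -4, C2 = -20.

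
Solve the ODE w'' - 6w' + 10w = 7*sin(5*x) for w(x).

Characteristic equation r² - 6r + 10 = 0 has discriminant (-6)² - 4·(10) = -4 < 0, so r = 3 ± i.
Hence w_h = C1*cos(x)*exp(3*x) + C2*exp(3*x)*sin(x).
Try w_p = A*cos(5*x) + B*sin(5*x). Substituting and equating the coefficients of cos(5x) and sin(5x) gives A = 14/75, B = -7/75, so w_p = -7*sin(5*x)/75 + 14*cos(5*x)/75.

w = -7*sin(5*x)/75 + 14*cos(5*x)/75 + C1*cos(x)*exp(3*x) + C2*exp(3*x)*sin(x)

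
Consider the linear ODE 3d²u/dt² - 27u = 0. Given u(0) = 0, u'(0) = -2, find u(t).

u = -exp(3*t)/3 + exp(-3*t)/3

Divide through by 3: u'' - 9u = 0.
Characteristic equation r² - 9 = 0 factors as (r - 3)(r + 3) = 0, so r = 3, -3.
Hence u_h = C1*exp(3*t) + C2*exp(-3*t).
Apply the initial conditions: u(0) = C1 + C2 = 0 and u'(0) = -3*C2 + 3*C1 = -2. Solving gives C1 = -1/3, C2 = 1/3.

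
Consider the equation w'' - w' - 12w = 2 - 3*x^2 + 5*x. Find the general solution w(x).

Characteristic equation r² - r - 12 = 0 factors as (r - 4)(r + 3) = 0, so r = 4, -3.
Hence w_h = C1*exp(4*x) + C2*exp(-3*x).
For the particular solution try w_p = A0 + A1*x + A2*x^2. Substituting and matching coefficients of each power of x gives A0 = -25/288, A1 = -11/24, A2 = 1/4, so w_p = -25/288 - 11*x/24 + x^2/4.

w = -25/288 - 11*x/24 + x**2/4 + C1*exp(4*x) + C2*exp(-3*x)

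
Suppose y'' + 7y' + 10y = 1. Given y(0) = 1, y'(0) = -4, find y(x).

Characteristic equation r² + 7r + 10 = 0 factors as (r + 5)(r + 2) = 0, so r = -5, -2.
Hence y_h = C1*exp(-5*x) + C2*exp(-2*x).
For the particular solution try y_p = A0. Substituting and matching coefficients of each power of x gives A0 = 1/10, so y_p = 1/10.
General solution: y = 1/10 + C1*exp(-5*x) + C2*exp(-2*x).
Apply the initial conditions: y(0) = 1/10 + C1 + C2 = 1 and y'(0) = -5*C1 - 2*C2 = -4. Solving gives C1 = 11/15, C2 = 1/6.

y = 1/10 + exp(-2*x)/6 + 11*exp(-5*x)/15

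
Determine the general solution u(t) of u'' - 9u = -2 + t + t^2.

Characteristic equation r² - 9 = 0 factors as (r - 3)(r + 3) = 0, so r = 3, -3.
Hence u_h = C1*exp(3*t) + C2*exp(-3*t).
For the particular solution try u_p = A0 + A1*t + A2*t^2. Substituting and matching coefficients of each power of t gives A0 = 16/81, A1 = -1/9, A2 = -1/9, so u_p = 16/81 - t/9 - t^2/9.

u = 16/81 - t/9 - t**2/9 + C1*exp(3*t) + C2*exp(-3*t)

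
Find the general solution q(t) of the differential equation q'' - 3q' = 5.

Characteristic equation r² - 3r = 0 factors as (r - 3)r = 0, so r = 3, 0.
Hence q_h = C1*exp(3*t) + C2.
Since 1 solves the homogeneous equation (r = 0 is a root of multiplicity 1), multiply the trial by t. Try q_p = A*t. Substituting into the equation and dividing by 1 gives A = -5/3, so q_p = -5*t/3.

q = C2 - 5*t/3 + C1*exp(3*t)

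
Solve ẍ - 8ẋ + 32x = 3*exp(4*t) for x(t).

x = 3*exp(4*t)/16 + C1*cos(4*t)*exp(4*t) + C2*exp(4*t)*sin(4*t)

Characteristic equation r² - 8r + 32 = 0 has discriminant (-8)² - 4·(32) = -64 < 0, so r = 4 ± 4i.
Hence x_h = C1*cos(4*t)*exp(4*t) + C2*exp(4*t)*sin(4*t).
Try x_p = A*exp(4*t). Substituting into the equation and dividing by exp(4*t) gives A = 3/16, so x_p = 3*exp(4*t)/16.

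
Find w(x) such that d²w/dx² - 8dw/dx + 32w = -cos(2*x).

w = -7*cos(2*x)/260 + sin(2*x)/65 + C1*cos(4*x)*exp(4*x) + C2*exp(4*x)*sin(4*x)

Characteristic equation r² - 8r + 32 = 0 has discriminant (-8)² - 4·(32) = -64 < 0, so r = 4 ± 4i.
Hence w_h = C1*cos(4*x)*exp(4*x) + C2*exp(4*x)*sin(4*x).
Try w_p = A*cos(2*x) + B*sin(2*x). Substituting and equating the coefficients of cos(2x) and sin(2x) gives A = -7/260, B = 1/65, so w_p = -7*cos(2*x)/260 + sin(2*x)/65.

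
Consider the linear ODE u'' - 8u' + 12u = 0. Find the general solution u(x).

Characteristic equation r² - 8r + 12 = 0 factors as (r - 6)(r - 2) = 0, so r = 6, 2.
Hence u_h = C1*exp(6*x) + C2*exp(2*x).

u = C1*exp(6*x) + C2*exp(2*x)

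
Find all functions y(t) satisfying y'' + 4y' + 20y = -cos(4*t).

y = -sin(4*t)/17 - cos(4*t)/68 + C1*cos(4*t)*exp(-2*t) + C2*exp(-2*t)*sin(4*t)

Characteristic equation r² + 4r + 20 = 0 has discriminant (4)² - 4·(20) = -64 < 0, so r = -2 ± 4i.
Hence y_h = C1*cos(4*t)*exp(-2*t) + C2*exp(-2*t)*sin(4*t).
Try y_p = A*cos(4*t) + B*sin(4*t). Substituting and equating the coefficients of cos(4t) and sin(4t) gives A = -1/68, B = -1/17, so y_p = -sin(4*t)/17 - cos(4*t)/68.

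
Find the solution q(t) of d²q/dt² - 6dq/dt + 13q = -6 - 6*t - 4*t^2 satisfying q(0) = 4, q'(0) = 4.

Characteristic equation r² - 6r + 13 = 0 has discriminant (-6)² - 4·(13) = -16 < 0, so r = 3 ± 2i.
Hence q_h = C1*cos(2*t)*exp(3*t) + C2*exp(3*t)*sin(2*t).
For the particular solution try q_p = A0 + A1*t + A2*t^2. Substituting and matching coefficients of each power of t gives A0 = -1666/2197, A1 = -126/169, A2 = -4/13, so q_p = -1666/2197 - 126*t/169 - 4*t^2/13.
General solution: q = -1666/2197 - 126*t/169 - 4*t^2/13 + C1*cos(2*t)*exp(3*t) + C2*exp(3*t)*sin(2*t).
Apply the initial conditions: q(0) = -1666/2197 + C1 = 4 and q'(0) = -126/169 + 2*C2 + 3*C1 = 4. Solving gives C1 = 10454/2197, C2 = -10468/2197.

q = -1666/2197 - 126*t/169 - 4*t**2/13 - 10468*exp(3*t)*sin(2*t)/2197 + 10454*cos(2*t)*exp(3*t)/2197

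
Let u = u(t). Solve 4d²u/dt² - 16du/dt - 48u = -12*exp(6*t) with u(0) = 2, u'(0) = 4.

Divide through by 4: u'' - 4u' - 12u = -3*exp(6*t).
Characteristic equation r² - 4r - 12 = 0 factors as (r - 6)(r + 2) = 0, so r = 6, -2.
Hence u_h = C1*exp(6*t) + C2*exp(-2*t).
Since exp(6*t) solves the homogeneous equation (r = 6 is a root of multiplicity 1), multiply the trial by t. Try u_p = A*t*exp(6*t). Substituting into the equation and dividing by exp(6*t) gives A = -3/8, so u_p = -3*t*exp(6*t)/8.
General solution: u = C1*exp(6*t) + C2*exp(-2*t) - 3*t*exp(6*t)/8.
Apply the initial conditions: u(0) = C1 + C2 = 2 and u'(0) = -3/8 - 2*C2 + 6*C1 = 4. Solving gives C1 = 67/64, C2 = 61/64.

u = 61*exp(-2*t)/64 + 67*exp(6*t)/64 - 3*t*exp(6*t)/8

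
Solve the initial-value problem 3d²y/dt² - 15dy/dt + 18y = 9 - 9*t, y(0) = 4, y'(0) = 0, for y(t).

y = 1/12 - 22*exp(3*t)/3 - t/2 + 45*exp(2*t)/4

Divide through by 3: y'' - 5y' + 6y = 3 - 3*t.
Characteristic equation r² - 5r + 6 = 0 factors as (r - 3)(r - 2) = 0, so r = 3, 2.
Hence y_h = C1*exp(3*t) + C2*exp(2*t).
For the particular solution try y_p = A0 + A1*t. Substituting and matching coefficients of each power of t gives A0 = 1/12, A1 = -1/2, so y_p = 1/12 - t/2.
General solution: y = 1/12 - t/2 + C1*exp(3*t) + C2*exp(2*t).
Apply the initial conditions: y(0) = 1/12 + C1 + C2 = 4 and y'(0) = -1/2 + 2*C2 + 3*C1 = 0. Solving gives C1 = -22/3, C2 = 45/4.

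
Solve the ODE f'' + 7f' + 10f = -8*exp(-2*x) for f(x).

f = C1*exp(-2*x) + C2*exp(-5*x) - 8*x*exp(-2*x)/3

Characteristic equation r² + 7r + 10 = 0 factors as (r + 2)(r + 5) = 0, so r = -2, -5.
Hence f_h = C1*exp(-2*x) + C2*exp(-5*x).
Since exp(-2*x) solves the homogeneous equation (r = -2 is a root of multiplicity 1), multiply the trial by x. Try f_p = A*x*exp(-2*x). Substituting into the equation and dividing by exp(-2*x) gives A = -8/3, so f_p = -8*x*exp(-2*x)/3.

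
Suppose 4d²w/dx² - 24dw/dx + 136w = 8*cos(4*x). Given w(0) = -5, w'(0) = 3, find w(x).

w = -4*sin(4*x)/75 + cos(4*x)/25 - 126*cos(5*x)*exp(3*x)/25 + 11*exp(3*x)*sin(5*x)/3

Divide through by 4: w'' - 6w' + 34w = 2*cos(4*x).
Characteristic equation r² - 6r + 34 = 0 has discriminant (-6)² - 4·(34) = -100 < 0, so r = 3 ± 5i.
Hence w_h = C1*cos(5*x)*exp(3*x) + C2*exp(3*x)*sin(5*x).
Try w_p = A*cos(4*x) + B*sin(4*x). Substituting and equating the coefficients of cos(4x) and sin(4x) gives A = 1/25, B = -4/75, so w_p = -4*sin(4*x)/75 + cos(4*x)/25.
General solution: w = -4*sin(4*x)/75 + cos(4*x)/25 + C1*cos(5*x)*exp(3*x) + C2*exp(3*x)*sin(5*x).
Apply the initial conditions: w(0) = 1/25 + C1 = -5 and w'(0) = -16/75 + 3*C1 + 5*C2 = 3. Solving gives C1 = -126/25, C2 = 11/3.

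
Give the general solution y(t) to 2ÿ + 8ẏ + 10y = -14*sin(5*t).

Divide through by 2: y'' + 4y' + 5y = -7*sin(5*t).
Characteristic equation r² + 4r + 5 = 0 has discriminant (4)² - 4·(5) = -4 < 0, so r = -2 ± i.
Hence y_h = C1*cos(t)*exp(-2*t) + C2*exp(-2*t)*sin(t).
Try y_p = A*cos(5*t) + B*sin(5*t). Substituting and equating the coefficients of cos(5t) and sin(5t) gives A = 7/40, B = 7/40, so y_p = 7*cos(5*t)/40 + 7*sin(5*t)/40.

y = 7*cos(5*t)/40 + 7*sin(5*t)/40 + C1*cos(t)*exp(-2*t) + C2*exp(-2*t)*sin(t)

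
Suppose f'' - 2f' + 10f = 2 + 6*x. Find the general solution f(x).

f = 8/25 + 3*x/5 + C1*cos(3*x)*exp(x) + C2*exp(x)*sin(3*x)

Characteristic equation r² - 2r + 10 = 0 has discriminant (-2)² - 4·(10) = -36 < 0, so r = 1 ± 3i.
Hence f_h = C1*cos(3*x)*exp(x) + C2*exp(x)*sin(3*x).
For the particular solution try f_p = A0 + A1*x. Substituting and matching coefficients of each power of x gives A0 = 8/25, A1 = 3/5, so f_p = 8/25 + 3*x/5.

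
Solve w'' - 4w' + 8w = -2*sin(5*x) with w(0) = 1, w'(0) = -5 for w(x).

Characteristic equation r² - 4r + 8 = 0 has discriminant (-4)² - 4·(8) = -16 < 0, so r = 2 ± 2i.
Hence w_h = C1*cos(2*x)*exp(2*x) + C2*exp(2*x)*sin(2*x).
Try w_p = A*cos(5*x) + B*sin(5*x). Substituting and equating the coefficients of cos(5x) and sin(5x) gives A = -40/689, B = 34/689, so w_p = -40*cos(5*x)/689 + 34*sin(5*x)/689.
General solution: w = -40*cos(5*x)/689 + 34*sin(5*x)/689 + C1*cos(2*x)*exp(2*x) + C2*exp(2*x)*sin(2*x).
Apply the initial conditions: w(0) = -40/689 + C1 = 1 and w'(0) = 170/689 + 2*C1 + 2*C2 = -5. Solving gives C1 = 729/689, C2 = -5073/1378.

w = -40*cos(5*x)/689 + 34*sin(5*x)/689 - 5073*exp(2*x)*sin(2*x)/1378 + 729*cos(2*x)*exp(2*x)/689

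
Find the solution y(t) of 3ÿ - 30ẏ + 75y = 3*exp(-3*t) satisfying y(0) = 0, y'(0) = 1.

y = -exp(5*t)/64 + exp(-3*t)/64 + 9*t*exp(5*t)/8

Divide through by 3: y'' - 10y' + 25y = exp(-3*t).
Characteristic equation r² - 10r + 25 = 0 has discriminant (-10)² - 4·(25) = 0, so r = 5 is a repeated root.
Hence y_h = (C1 + C2*t)*exp(5*t).
Try y_p = A*exp(-3*t). Substituting into the equation and dividing by exp(-3*t) gives A = 1/64, so y_p = exp(-3*t)/64.
General solution: y = exp(-3*t)/64 + C1*exp(5*t) + C2*t*exp(5*t).
Apply the initial conditions: y(0) = 1/64 + C1 = 0 and y'(0) = -3/64 + C2 + 5*C1 = 1. Solving gives C1 = -1/64, C2 = 9/8.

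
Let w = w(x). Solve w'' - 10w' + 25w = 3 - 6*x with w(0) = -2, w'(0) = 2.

Characteristic equation r² - 10r + 25 = 0 has discriminant (-10)² - 4·(25) = 0, so r = 5 is a repeated root.
Hence w_h = (C1 + C2*x)*exp(5*x).
For the particular solution try w_p = A0 + A1*x. Substituting and matching coefficients of each power of x gives A0 = 3/125, A1 = -6/25, so w_p = 3/125 - 6*x/25.
General solution: w = 3/125 - 6*x/25 + C1*exp(5*x) + C2*x*exp(5*x).
Apply the initial conditions: w(0) = 3/125 + C1 = -2 and w'(0) = -6/25 + C2 + 5*C1 = 2. Solving gives C1 = -253/125, C2 = 309/25.

w = 3/125 - 253*exp(5*x)/125 - 6*x/25 + 309*x*exp(5*x)/25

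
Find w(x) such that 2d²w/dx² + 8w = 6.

w = 3/4 + C1*cos(2*x) + C2*sin(2*x)

Divide through by 2: w'' + 4w = 3.
Characteristic equation r² + 4 = 0 has discriminant (0)² - 4·(4) = -16 < 0, so r = ± 2i.
Hence w_h = C1*cos(2*x) + C2*sin(2*x).
For the particular solution try w_p = A0. Substituting and matching coefficients of each power of x gives A0 = 3/4, so w_p = 3/4.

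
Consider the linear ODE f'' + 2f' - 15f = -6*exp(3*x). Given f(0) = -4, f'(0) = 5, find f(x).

Characteristic equation r² + 2r - 15 = 0 factors as (r - 3)(r + 5) = 0, so r = 3, -5.
Hence f_h = C1*exp(3*x) + C2*exp(-5*x).
Since exp(3*x) solves the homogeneous equation (r = 3 is a root of multiplicity 1), multiply the trial by x. Try f_p = A*x*exp(3*x). Substituting into the equation and dividing by exp(3*x) gives A = -3/4, so f_p = -3*x*exp(3*x)/4.
General solution: f = C1*exp(3*x) + C2*exp(-5*x) - 3*x*exp(3*x)/4.
Apply the initial conditions: f(0) = C1 + C2 = -4 and f'(0) = -3/4 - 5*C2 + 3*C1 = 5. Solving gives C1 = -57/32, C2 = -71/32.

f = -71*exp(-5*x)/32 - 57*exp(3*x)/32 - 3*x*exp(3*x)/4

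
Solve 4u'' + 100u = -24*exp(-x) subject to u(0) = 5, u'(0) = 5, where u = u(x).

u = -3*exp(-x)/13 + 62*sin(5*x)/65 + 68*cos(5*x)/13

Divide through by 4: u'' + 25u = -6*exp(-x).
Characteristic equation r² + 25 = 0 has discriminant (0)² - 4·(25) = -100 < 0, so r = ± 5i.
Hence u_h = C1*cos(5*x) + C2*sin(5*x).
Try u_p = A*exp(-x). Substituting into the equation and dividing by exp(-x) gives A = -3/13, so u_p = -3*exp(-x)/13.
General solution: u = -3*exp(-x)/13 + C1*cos(5*x) + C2*sin(5*x).
Apply the initial conditions: u(0) = -3/13 + C1 = 5 and u'(0) = 3/13 + 5*C2 = 5. Solving gives C1 = 68/13, C2 = 62/65.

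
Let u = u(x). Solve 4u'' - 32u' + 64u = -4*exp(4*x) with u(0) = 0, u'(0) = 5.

u = 5*x*exp(4*x) - x**2*exp(4*x)/2

Divide through by 4: u'' - 8u' + 16u = -exp(4*x).
Characteristic equation r² - 8r + 16 = 0 has discriminant (-8)² - 4·(16) = 0, so r = 4 is a repeated root.
Hence u_h = (C1 + C2*x)*exp(4*x).
Since exp(4*x) solves the homogeneous equation (r = 4 is a root of multiplicity 2), multiply the trial by x^2. Try u_p = A*x^2*exp(4*x). Substituting into the equation and dividing by exp(4*x) gives A = -1/2, so u_p = -x^2*exp(4*x)/2.
General solution: u = C1*exp(4*x) - x^2*exp(4*x)/2 + C2*x*exp(4*x).
Apply the initial conditions: u(0) = C1 = 0 and u'(0) = C2 + 4*C1 = 5. Solving gives C1 = 0, C2 = 5.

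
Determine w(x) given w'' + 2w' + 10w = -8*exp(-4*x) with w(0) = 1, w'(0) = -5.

Characteristic equation r² + 2r + 10 = 0 has discriminant (2)² - 4·(10) = -36 < 0, so r = -1 ± 3i.
Hence w_h = C1*cos(3*x)*exp(-x) + C2*exp(-x)*sin(3*x).
Try w_p = A*exp(-4*x). Substituting into the equation and dividing by exp(-4*x) gives A = -4/9, so w_p = -4*exp(-4*x)/9.
General solution: w = -4*exp(-4*x)/9 + C1*cos(3*x)*exp(-x) + C2*exp(-x)*sin(3*x).
Apply the initial conditions: w(0) = -4/9 + C1 = 1 and w'(0) = 16/9 - C1 + 3*C2 = -5. Solving gives C1 = 13/9, C2 = -16/9.

w = -4*exp(-4*x)/9 - 16*exp(-x)*sin(3*x)/9 + 13*cos(3*x)*exp(-x)/9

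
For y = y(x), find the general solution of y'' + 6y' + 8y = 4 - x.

y = 19/32 - x/8 + C1*exp(-4*x) + C2*exp(-2*x)

Characteristic equation r² + 6r + 8 = 0 factors as (r + 4)(r + 2) = 0, so r = -4, -2.
Hence y_h = C1*exp(-4*x) + C2*exp(-2*x).
For the particular solution try y_p = A0 + A1*x. Substituting and matching coefficients of each power of x gives A0 = 19/32, A1 = -1/8, so y_p = 19/32 - x/8.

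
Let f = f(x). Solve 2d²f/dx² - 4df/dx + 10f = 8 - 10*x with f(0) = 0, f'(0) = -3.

f = 2/5 - x - 4*exp(x)*sin(2*x)/5 - 2*cos(2*x)*exp(x)/5

Divide through by 2: f'' - 2f' + 5f = 4 - 5*x.
Characteristic equation r² - 2r + 5 = 0 has discriminant (-2)² - 4·(5) = -16 < 0, so r = 1 ± 2i.
Hence f_h = C1*cos(2*x)*exp(x) + C2*exp(x)*sin(2*x).
For the particular solution try f_p = A0 + A1*x. Substituting and matching coefficients of each power of x gives A0 = 2/5, A1 = -1, so f_p = 2/5 - x.
General solution: f = 2/5 - x + C1*cos(2*x)*exp(x) + C2*exp(x)*sin(2*x).
Apply the initial conditions: f(0) = 2/5 + C1 = 0 and f'(0) = -1 + C1 + 2*C2 = -3. Solving gives C1 = -2/5, C2 = -4/5.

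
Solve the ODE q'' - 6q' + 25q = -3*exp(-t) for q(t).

q = -3*exp(-t)/32 + C1*cos(4*t)*exp(3*t) + C2*exp(3*t)*sin(4*t)

Characteristic equation r² - 6r + 25 = 0 has discriminant (-6)² - 4·(25) = -64 < 0, so r = 3 ± 4i.
Hence q_h = C1*cos(4*t)*exp(3*t) + C2*exp(3*t)*sin(4*t).
Try q_p = A*exp(-t). Substituting into the equation and dividing by exp(-t) gives A = -3/32, so q_p = -3*exp(-t)/32.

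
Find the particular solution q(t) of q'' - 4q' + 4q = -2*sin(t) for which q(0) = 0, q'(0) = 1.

q = -8*cos(t)/25 - 6*sin(t)/25 + 8*exp(2*t)/25 + 3*t*exp(2*t)/5

Characteristic equation r² - 4r + 4 = 0 has discriminant (-4)² - 4·(4) = 0, so r = 2 is a repeated root.
Hence q_h = (C1 + C2*t)*exp(2*t).
Try q_p = A*cos(t) + B*sin(t). Substituting and equating the coefficients of cos(t) and sin(t) gives A = -8/25, B = -6/25, so q_p = -8*cos(t)/25 - 6*sin(t)/25.
General solution: q = -8*cos(t)/25 - 6*sin(t)/25 + C1*exp(2*t) + C2*t*exp(2*t).
Apply the initial conditions: q(0) = -8/25 + C1 = 0 and q'(0) = -6/25 + C2 + 2*C1 = 1. Solving gives C1 = 8/25, C2 = 3/5.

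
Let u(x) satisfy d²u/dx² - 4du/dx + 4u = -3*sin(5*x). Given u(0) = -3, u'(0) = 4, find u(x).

u = -2463*exp(2*x)/841 - 60*cos(5*x)/841 + 63*sin(5*x)/841 + 275*x*exp(2*x)/29

Characteristic equation r² - 4r + 4 = 0 has discriminant (-4)² - 4·(4) = 0, so r = 2 is a repeated root.
Hence u_h = (C1 + C2*x)*exp(2*x).
Try u_p = A*cos(5*x) + B*sin(5*x). Substituting and equating the coefficients of cos(5x) and sin(5x) gives A = -60/841, B = 63/841, so u_p = -60*cos(5*x)/841 + 63*sin(5*x)/841.
General solution: u = -60*cos(5*x)/841 + 63*sin(5*x)/841 + C1*exp(2*x) + C2*x*exp(2*x).
Apply the initial conditions: u(0) = -60/841 + C1 = -3 and u'(0) = 315/841 + C2 + 2*C1 = 4. Solving gives C1 = -2463/841, C2 = 275/29.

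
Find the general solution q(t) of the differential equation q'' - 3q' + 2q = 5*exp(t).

q = C1*exp(2*t) + C2*exp(t) - 5*t*exp(t)

Characteristic equation r² - 3r + 2 = 0 factors as (r - 2)(r - 1) = 0, so r = 2, 1.
Hence q_h = C1*exp(2*t) + C2*exp(t).
Since exp(t) solves the homogeneous equation (r = 1 is a root of multiplicity 1), multiply the trial by t. Try q_p = A*t*exp(t). Substituting into the equation and dividing by exp(t) gives A = -5, so q_p = -5*t*exp(t).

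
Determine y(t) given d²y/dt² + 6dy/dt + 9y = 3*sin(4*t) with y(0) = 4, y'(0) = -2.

y = -72*cos(4*t)/625 - 21*sin(4*t)/625 + 2572*exp(-3*t)/625 + 262*t*exp(-3*t)/25

Characteristic equation r² + 6r + 9 = 0 has discriminant (6)² - 4·(9) = 0, so r = -3 is a repeated root.
Hence y_h = (C1 + C2*t)*exp(-3*t).
Try y_p = A*cos(4*t) + B*sin(4*t). Substituting and equating the coefficients of cos(4t) and sin(4t) gives A = -72/625, B = -21/625, so y_p = -72*cos(4*t)/625 - 21*sin(4*t)/625.
General solution: y = -72*cos(4*t)/625 - 21*sin(4*t)/625 + C1*exp(-3*t) + C2*t*exp(-3*t).
Apply the initial conditions: y(0) = -72/625 + C1 = 4 and y'(0) = -84/625 + C2 - 3*C1 = -2. Solving gives C1 = 2572/625, C2 = 262/25.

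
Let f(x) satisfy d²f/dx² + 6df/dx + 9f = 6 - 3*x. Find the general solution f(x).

Characteristic equation r² + 6r + 9 = 0 has discriminant (6)² - 4·(9) = 0, so r = -3 is a repeated root.
Hence f_h = (C1 + C2*x)*exp(-3*x).
For the particular solution try f_p = A0 + A1*x. Substituting and matching coefficients of each power of x gives A0 = 8/9, A1 = -1/3, so f_p = 8/9 - x/3.

f = 8/9 - x/3 + C1*exp(-3*x) + C2*x*exp(-3*x)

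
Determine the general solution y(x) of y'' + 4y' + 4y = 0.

y = C1*exp(-2*x) + C2*x*exp(-2*x)

Characteristic equation r² + 4r + 4 = 0 has discriminant (4)² - 4·(4) = 0, so r = -2 is a repeated root.
Hence y_h = (C1 + C2*x)*exp(-2*x).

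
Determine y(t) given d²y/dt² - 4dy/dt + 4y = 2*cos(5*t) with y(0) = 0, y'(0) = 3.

Characteristic equation r² - 4r + 4 = 0 has discriminant (-4)² - 4·(4) = 0, so r = 2 is a repeated root.
Hence y_h = (C1 + C2*t)*exp(2*t).
Try y_p = A*cos(5*t) + B*sin(5*t). Substituting and equating the coefficients of cos(5t) and sin(5t) gives A = -42/841, B = -40/841, so y_p = -42*cos(5*t)/841 - 40*sin(5*t)/841.
General solution: y = -42*cos(5*t)/841 - 40*sin(5*t)/841 + C1*exp(2*t) + C2*t*exp(2*t).
Apply the initial conditions: y(0) = -42/841 + C1 = 0 and y'(0) = -200/841 + C2 + 2*C1 = 3. Solving gives C1 = 42/841, C2 = 91/29.

y = -42*cos(5*t)/841 - 40*sin(5*t)/841 + 42*exp(2*t)/841 + 91*t*exp(2*t)/29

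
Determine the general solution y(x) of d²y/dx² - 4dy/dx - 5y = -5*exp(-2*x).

Characteristic equation r² - 4r - 5 = 0 factors as (r + 1)(r - 5) = 0, so r = -1, 5.
Hence y_h = C1*exp(-x) + C2*exp(5*x).
Try y_p = A*exp(-2*x). Substituting into the equation and dividing by exp(-2*x) gives A = -5/7, so y_p = -5*exp(-2*x)/7.

y = -5*exp(-2*x)/7 + C1*exp(-x) + C2*exp(5*x)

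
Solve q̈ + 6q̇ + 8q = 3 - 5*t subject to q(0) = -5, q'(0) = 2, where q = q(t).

q = 27/32 - 83*exp(-2*t)/8 - 5*t/8 + 145*exp(-4*t)/32

Characteristic equation r² + 6r + 8 = 0 factors as (r + 2)(r + 4) = 0, so r = -2, -4.
Hence q_h = C1*exp(-2*t) + C2*exp(-4*t).
For the particular solution try q_p = A0 + A1*t. Substituting and matching coefficients of each power of t gives A0 = 27/32, A1 = -5/8, so q_p = 27/32 - 5*t/8.
General solution: q = 27/32 - 5*t/8 + C1*exp(-2*t) + C2*exp(-4*t).
Apply the initial conditions: q(0) = 27/32 + C1 + C2 = -5 and q'(0) = -5/8 - 4*C2 - 2*C1 = 2. Solving gives C1 = -83/8, C2 = 145/32.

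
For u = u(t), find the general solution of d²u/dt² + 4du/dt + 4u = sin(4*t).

Characteristic equation r² + 4r + 4 = 0 has discriminant (4)² - 4·(4) = 0, so r = -2 is a repeated root.
Hence u_h = (C1 + C2*t)*exp(-2*t).
Try u_p = A*cos(4*t) + B*sin(4*t). Substituting and equating the coefficients of cos(4t) and sin(4t) gives A = -1/25, B = -3/100, so u_p = -3*sin(4*t)/100 - cos(4*t)/25.

u = -3*sin(4*t)/100 - cos(4*t)/25 + C1*exp(-2*t) + C2*t*exp(-2*t)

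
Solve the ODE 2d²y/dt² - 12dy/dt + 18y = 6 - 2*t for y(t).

y = 7/27 - t/9 + C1*exp(3*t) + C2*t*exp(3*t)

Divide through by 2: y'' - 6y' + 9y = 3 - t.
Characteristic equation r² - 6r + 9 = 0 has discriminant (-6)² - 4·(9) = 0, so r = 3 is a repeated root.
Hence y_h = (C1 + C2*t)*exp(3*t).
For the particular solution try y_p = A0 + A1*t. Substituting and matching coefficients of each power of t gives A0 = 7/27, A1 = -1/9, so y_p = 7/27 - t/9.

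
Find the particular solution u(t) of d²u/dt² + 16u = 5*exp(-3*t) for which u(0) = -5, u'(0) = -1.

Characteristic equation r² + 16 = 0 has discriminant (0)² - 4·(16) = -64 < 0, so r = ± 4i.
Hence u_h = C1*cos(4*t) + C2*sin(4*t).
Try u_p = A*exp(-3*t). Substituting into the equation and dividing by exp(-3*t) gives A = 1/5, so u_p = exp(-3*t)/5.
General solution: u = exp(-3*t)/5 + C1*cos(4*t) + C2*sin(4*t).
Apply the initial conditions: u(0) = 1/5 + C1 = -5 and u'(0) = -3/5 + 4*C2 = -1. Solving gives C1 = -26/5, C2 = -1/10.

u = -26*cos(4*t)/5 - sin(4*t)/10 + exp(-3*t)/5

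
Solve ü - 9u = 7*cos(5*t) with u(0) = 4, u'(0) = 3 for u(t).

u = -7*cos(5*t)/34 + 109*exp(-3*t)/68 + 177*exp(3*t)/68

Characteristic equation r² - 9 = 0 factors as (r - 3)(r + 3) = 0, so r = 3, -3.
Hence u_h = C1*exp(3*t) + C2*exp(-3*t).
Try u_p = A*cos(5*t) + B*sin(5*t). Substituting and equating the coefficients of cos(5t) and sin(5t) gives A = -7/34, B = 0, so u_p = -7*cos(5*t)/34.
General solution: u = -7*cos(5*t)/34 + C1*exp(3*t) + C2*exp(-3*t).
Apply the initial conditions: u(0) = -7/34 + C1 + C2 = 4 and u'(0) = -3*C2 + 3*C1 = 3. Solving gives C1 = 177/68, C2 = 109/68.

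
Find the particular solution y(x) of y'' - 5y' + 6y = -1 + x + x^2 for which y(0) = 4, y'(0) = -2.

Characteristic equation r² - 5r + 6 = 0 factors as (r - 2)(r - 3) = 0, so r = 2, 3.
Hence y_h = C1*exp(2*x) + C2*exp(3*x).
For the particular solution try y_p = A0 + A1*x + A2*x^2. Substituting and matching coefficients of each power of x gives A0 = 4/27, A1 = 4/9, A2 = 1/6, so y_p = 4/27 + x^2/6 + 4*x/9.
General solution: y = 4/27 + x^2/6 + 4*x/9 + C1*exp(2*x) + C2*exp(3*x).
Apply the initial conditions: y(0) = 4/27 + C1 + C2 = 4 and y'(0) = 4/9 + 2*C1 + 3*C2 = -2. Solving gives C1 = 14, C2 = -274/27.

y = 4/27 + 14*exp(2*x) - 274*exp(3*x)/27 + x**2/6 + 4*x/9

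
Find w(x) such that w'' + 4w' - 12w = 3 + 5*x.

w = -7/18 - 5*x/12 + C1*exp(2*x) + C2*exp(-6*x)

Characteristic equation r² + 4r - 12 = 0 factors as (r - 2)(r + 6) = 0, so r = 2, -6.
Hence w_h = C1*exp(2*x) + C2*exp(-6*x).
For the particular solution try w_p = A0 + A1*x. Substituting and matching coefficients of each power of x gives A0 = -7/18, A1 = -5/12, so w_p = -7/18 - 5*x/12.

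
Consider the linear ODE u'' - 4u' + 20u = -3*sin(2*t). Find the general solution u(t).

Characteristic equation r² - 4r + 20 = 0 has discriminant (-4)² - 4·(20) = -64 < 0, so r = 2 ± 4i.
Hence u_h = C1*cos(4*t)*exp(2*t) + C2*exp(2*t)*sin(4*t).
Try u_p = A*cos(2*t) + B*sin(2*t). Substituting and equating the coefficients of cos(2t) and sin(2t) gives A = -3/40, B = -3/20, so u_p = -3*sin(2*t)/20 - 3*cos(2*t)/40.

u = -3*sin(2*t)/20 - 3*cos(2*t)/40 + C1*cos(4*t)*exp(2*t) + C2*exp(2*t)*sin(4*t)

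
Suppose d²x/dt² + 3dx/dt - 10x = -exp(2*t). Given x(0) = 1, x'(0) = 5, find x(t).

Characteristic equation r² + 3r - 10 = 0 factors as (r + 5)(r - 2) = 0, so r = -5, 2.
Hence x_h = C1*exp(-5*t) + C2*exp(2*t).
Since exp(2*t) solves the homogeneous equation (r = 2 is a root of multiplicity 1), multiply the trial by t. Try x_p = A*t*exp(2*t). Substituting into the equation and dividing by exp(2*t) gives A = -1/7, so x_p = -t*exp(2*t)/7.
General solution: x = C1*exp(-5*t) + C2*exp(2*t) - t*exp(2*t)/7.
Apply the initial conditions: x(0) = C1 + C2 = 1 and x'(0) = -1/7 - 5*C1 + 2*C2 = 5. Solving gives C1 = -22/49, C2 = 71/49.

x = -22*exp(-5*t)/49 + 71*exp(2*t)/49 - t*exp(2*t)/7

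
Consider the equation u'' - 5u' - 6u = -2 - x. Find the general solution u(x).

Characteristic equation r² - 5r - 6 = 0 factors as (r + 1)(r - 6) = 0, so r = -1, 6.
Hence u_h = C1*exp(-x) + C2*exp(6*x).
For the particular solution try u_p = A0 + A1*x. Substituting and matching coefficients of each power of x gives A0 = 7/36, A1 = 1/6, so u_p = 7/36 + x/6.

u = 7/36 + x/6 + C1*exp(-x) + C2*exp(6*x)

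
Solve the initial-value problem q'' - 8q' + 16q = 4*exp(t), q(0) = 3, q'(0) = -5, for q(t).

Characteristic equation r² - 8r + 16 = 0 has discriminant (-8)² - 4·(16) = 0, so r = 4 is a repeated root.
Hence q_h = (C1 + C2*t)*exp(4*t).
Try q_p = A*exp(t). Substituting into the equation and dividing by exp(t) gives A = 4/9, so q_p = 4*exp(t)/9.
General solution: q = 4*exp(t)/9 + C1*exp(4*t) + C2*t*exp(4*t).
Apply the initial conditions: q(0) = 4/9 + C1 = 3 and q'(0) = 4/9 + C2 + 4*C1 = -5. Solving gives C1 = 23/9, C2 = -47/3.

q = 4*exp(t)/9 + 23*exp(4*t)/9 - 47*t*exp(4*t)/3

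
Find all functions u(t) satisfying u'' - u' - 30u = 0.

u = C1*exp(6*t) + C2*exp(-5*t)

Characteristic equation r² - r - 30 = 0 factors as (r - 6)(r + 5) = 0, so r = 6, -5.
Hence u_h = C1*exp(6*t) + C2*exp(-5*t).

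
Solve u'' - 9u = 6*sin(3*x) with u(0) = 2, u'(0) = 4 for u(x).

Characteristic equation r² - 9 = 0 factors as (r + 3)(r - 3) = 0, so r = -3, 3.
Hence u_h = C1*exp(-3*x) + C2*exp(3*x).
Try u_p = A*cos(3*x) + B*sin(3*x). Substituting and equating the coefficients of cos(3x) and sin(3x) gives A = 0, B = -1/3, so u_p = -sin(3*x)/3.
General solution: u = -sin(3*x)/3 + C1*exp(-3*x) + C2*exp(3*x).
Apply the initial conditions: u(0) = C1 + C2 = 2 and u'(0) = -1 - 3*C1 + 3*C2 = 4. Solving gives C1 = 1/6, C2 = 11/6.

u = -sin(3*x)/3 + exp(-3*x)/6 + 11*exp(3*x)/6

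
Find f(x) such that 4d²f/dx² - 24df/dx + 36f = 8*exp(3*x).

f = C1*exp(3*x) + x**2*exp(3*x) + C2*x*exp(3*x)

Divide through by 4: f'' - 6f' + 9f = 2*exp(3*x).
Characteristic equation r² - 6r + 9 = 0 has discriminant (-6)² - 4·(9) = 0, so r = 3 is a repeated root.
Hence f_h = (C1 + C2*x)*exp(3*x).
Since exp(3*x) solves the homogeneous equation (r = 3 is a root of multiplicity 2), multiply the trial by x^2. Try f_p = A*x^2*exp(3*x). Substituting into the equation and dividing by exp(3*x) gives A = 1, so f_p = x^2*exp(3*x).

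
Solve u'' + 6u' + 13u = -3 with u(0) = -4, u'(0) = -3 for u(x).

Characteristic equation r² + 6r + 13 = 0 has discriminant (6)² - 4·(13) = -16 < 0, so r = -3 ± 2i.
Hence u_h = C1*cos(2*x)*exp(-3*x) + C2*exp(-3*x)*sin(2*x).
For the particular solution try u_p = A0. Substituting and matching coefficients of each power of x gives A0 = -3/13, so u_p = -3/13.
General solution: u = -3/13 + C1*cos(2*x)*exp(-3*x) + C2*exp(-3*x)*sin(2*x).
Apply the initial conditions: u(0) = -3/13 + C1 = -4 and u'(0) = -3*C1 + 2*C2 = -3. Solving gives C1 = -49/13, C2 = -93/13.

u = -3/13 - 93*exp(-3*x)*sin(2*x)/13 - 49*cos(2*x)*exp(-3*x)/13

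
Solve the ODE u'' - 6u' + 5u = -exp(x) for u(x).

u = C1*exp(x) + C2*exp(5*x) + x*exp(x)/4

Characteristic equation r² - 6r + 5 = 0 factors as (r - 1)(r - 5) = 0, so r = 1, 5.
Hence u_h = C1*exp(x) + C2*exp(5*x).
Since exp(x) solves the homogeneous equation (r = 1 is a root of multiplicity 1), multiply the trial by x. Try u_p = A*x*exp(x). Substituting into the equation and dividing by exp(x) gives A = 1/4, so u_p = x*exp(x)/4.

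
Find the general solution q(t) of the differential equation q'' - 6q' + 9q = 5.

Characteristic equation r² - 6r + 9 = 0 has discriminant (-6)² - 4·(9) = 0, so r = 3 is a repeated root.
Hence q_h = (C1 + C2*t)*exp(3*t).
For the particular solution try q_p = A0. Substituting and matching coefficients of each power of t gives A0 = 5/9, so q_p = 5/9.

q = 5/9 + C1*exp(3*t) + C2*t*exp(3*t)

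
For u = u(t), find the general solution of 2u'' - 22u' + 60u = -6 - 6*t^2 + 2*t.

u = -27/250 - t**2/10 - t/25 + C1*exp(6*t) + C2*exp(5*t)

Divide through by 2: u'' - 11u' + 30u = -3 + t - 3*t^2.
Characteristic equation r² - 11r + 30 = 0 factors as (r - 6)(r - 5) = 0, so r = 6, 5.
Hence u_h = C1*exp(6*t) + C2*exp(5*t).
For the particular solution try u_p = A0 + A1*t + A2*t^2. Substituting and matching coefficients of each power of t gives A0 = -27/250, A1 = -1/25, A2 = -1/10, so u_p = -27/250 - t^2/10 - t/25.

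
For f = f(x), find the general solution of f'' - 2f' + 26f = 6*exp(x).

Characteristic equation r² - 2r + 26 = 0 has discriminant (-2)² - 4·(26) = -100 < 0, so r = 1 ± 5i.
Hence f_h = C1*cos(5*x)*exp(x) + C2*exp(x)*sin(5*x).
Try f_p = A*exp(x). Substituting into the equation and dividing by exp(x) gives A = 6/25, so f_p = 6*exp(x)/25.

f = 6*exp(x)/25 + C1*cos(5*x)*exp(x) + C2*exp(x)*sin(5*x)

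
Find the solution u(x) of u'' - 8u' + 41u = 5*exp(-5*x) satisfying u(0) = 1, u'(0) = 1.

u = 5*exp(-5*x)/106 - 273*exp(4*x)*sin(5*x)/530 + 101*cos(5*x)*exp(4*x)/106

Characteristic equation r² - 8r + 41 = 0 has discriminant (-8)² - 4·(41) = -100 < 0, so r = 4 ± 5i.
Hence u_h = C1*cos(5*x)*exp(4*x) + C2*exp(4*x)*sin(5*x).
Try u_p = A*exp(-5*x). Substituting into the equation and dividing by exp(-5*x) gives A = 5/106, so u_p = 5*exp(-5*x)/106.
General solution: u = 5*exp(-5*x)/106 + C1*cos(5*x)*exp(4*x) + C2*exp(4*x)*sin(5*x).
Apply the initial conditions: u(0) = 5/106 + C1 = 1 and u'(0) = -25/106 + 4*C1 + 5*C2 = 1. Solving gives C1 = 101/106, C2 = -273/530.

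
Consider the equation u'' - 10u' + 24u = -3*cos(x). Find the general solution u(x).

u = -69*cos(x)/629 + 30*sin(x)/629 + C1*exp(4*x) + C2*exp(6*x)

Characteristic equation r² - 10r + 24 = 0 factors as (r - 4)(r - 6) = 0, so r = 4, 6.
Hence u_h = C1*exp(4*x) + C2*exp(6*x).
Try u_p = A*cos(x) + B*sin(x). Substituting and equating the coefficients of cos(x) and sin(x) gives A = -69/629, B = 30/629, so u_p = -69*cos(x)/629 + 30*sin(x)/629.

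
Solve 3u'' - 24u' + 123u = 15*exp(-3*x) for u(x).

u = 5*exp(-3*x)/74 + C1*cos(5*x)*exp(4*x) + C2*exp(4*x)*sin(5*x)

Divide through by 3: u'' - 8u' + 41u = 5*exp(-3*x).
Characteristic equation r² - 8r + 41 = 0 has discriminant (-8)² - 4·(41) = -100 < 0, so r = 4 ± 5i.
Hence u_h = C1*cos(5*x)*exp(4*x) + C2*exp(4*x)*sin(5*x).
Try u_p = A*exp(-3*x). Substituting into the equation and dividing by exp(-3*x) gives A = 5/74, so u_p = 5*exp(-3*x)/74.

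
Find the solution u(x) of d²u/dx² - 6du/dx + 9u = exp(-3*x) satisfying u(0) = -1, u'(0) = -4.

u = -37*exp(3*x)/36 + exp(-3*x)/36 - 5*x*exp(3*x)/6

Characteristic equation r² - 6r + 9 = 0 has discriminant (-6)² - 4·(9) = 0, so r = 3 is a repeated root.
Hence u_h = (C1 + C2*x)*exp(3*x).
Try u_p = A*exp(-3*x). Substituting into the equation and dividing by exp(-3*x) gives A = 1/36, so u_p = exp(-3*x)/36.
General solution: u = exp(-3*x)/36 + C1*exp(3*x) + C2*x*exp(3*x).
Apply the initial conditions: u(0) = 1/36 + C1 = -1 and u'(0) = -1/12 + C2 + 3*C1 = -4. Solving gives C1 = -37/36, C2 = -5/6.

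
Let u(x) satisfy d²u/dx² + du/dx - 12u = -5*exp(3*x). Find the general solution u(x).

Characteristic equation r² + r - 12 = 0 factors as (r - 3)(r + 4) = 0, so r = 3, -4.
Hence u_h = C1*exp(3*x) + C2*exp(-4*x).
Since exp(3*x) solves the homogeneous equation (r = 3 is a root of multiplicity 1), multiply the trial by x. Try u_p = A*x*exp(3*x). Substituting into the equation and dividing by exp(3*x) gives A = -5/7, so u_p = -5*x*exp(3*x)/7.

u = C1*exp(3*x) + C2*exp(-4*x) - 5*x*exp(3*x)/7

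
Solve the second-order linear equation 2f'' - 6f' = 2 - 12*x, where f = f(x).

f = C2 + x**2 + x/3 + C1*exp(3*x)

Divide through by 2: f'' - 3f' = 1 - 6*x.
Characteristic equation r² - 3r = 0 factors as (r - 3)r = 0, so r = 3, 0.
Hence f_h = C1*exp(3*x) + C2.
Since 0 is a characteristic root (multiplicity 1), multiply the polynomial trial by x: try f_p = x*(A0 + A1*x). Substituting and matching coefficients of each power of x gives A0 = 1/3, A1 = 1, so f_p = x^2 + x/3.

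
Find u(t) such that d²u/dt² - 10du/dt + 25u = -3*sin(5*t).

Characteristic equation r² - 10r + 25 = 0 has discriminant (-10)² - 4·(25) = 0, so r = 5 is a repeated root.
Hence u_h = (C1 + C2*t)*exp(5*t).
Try u_p = A*cos(5*t) + B*sin(5*t). Substituting and equating the coefficients of cos(5t) and sin(5t) gives A = -3/50, B = 0, so u_p = -3*cos(5*t)/50.

u = -3*cos(5*t)/50 + C1*exp(5*t) + C2*t*exp(5*t)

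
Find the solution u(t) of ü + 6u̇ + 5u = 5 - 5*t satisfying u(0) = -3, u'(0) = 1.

u = 11/5 - t - 6*exp(-t) + 4*exp(-5*t)/5

Characteristic equation r² + 6r + 5 = 0 factors as (r + 5)(r + 1) = 0, so r = -5, -1.
Hence u_h = C1*exp(-5*t) + C2*exp(-t).
For the particular solution try u_p = A0 + A1*t. Substituting and matching coefficients of each power of t gives A0 = 11/5, A1 = -1, so u_p = 11/5 - t.
General solution: u = 11/5 - t + C1*exp(-5*t) + C2*exp(-t).
Apply the initial conditions: u(0) = 11/5 + C1 + C2 = -3 and u'(0) = -1 - C2 - 5*C1 = 1. Solving gives C1 = 4/5, C2 = -6.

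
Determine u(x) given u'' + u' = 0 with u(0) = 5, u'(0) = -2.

Characteristic equation r² + r = 0 factors as (r + 1)r = 0, so r = -1, 0.
Hence u_h = C1*exp(-x) + C2.
Apply the initial conditions: u(0) = C1 + C2 = 5 and u'(0) = -C1 = -2. Solving gives C1 = 2, C2 = 3.

u = 3 + 2*exp(-x)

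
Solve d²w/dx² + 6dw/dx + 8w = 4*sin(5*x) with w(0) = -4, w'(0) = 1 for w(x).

Characteristic equation r² + 6r + 8 = 0 factors as (r + 2)(r + 4) = 0, so r = -2, -4.
Hence w_h = C1*exp(-2*x) + C2*exp(-4*x).
Try w_p = A*cos(5*x) + B*sin(5*x). Substituting and equating the coefficients of cos(5x) and sin(5x) gives A = -120/1189, B = -68/1189, so w_p = -120*cos(5*x)/1189 - 68*sin(5*x)/1189.
General solution: w = -120*cos(5*x)/1189 - 68*sin(5*x)/1189 + C1*exp(-2*x) + C2*exp(-4*x).
Apply the initial conditions: w(0) = -120/1189 + C1 + C2 = -4 and w'(0) = -340/1189 - 4*C2 - 2*C1 = 1. Solving gives C1 = -415/58, C2 = 267/82.

w = -415*exp(-2*x)/58 - 120*cos(5*x)/1189 - 68*sin(5*x)/1189 + 267*exp(-4*x)/82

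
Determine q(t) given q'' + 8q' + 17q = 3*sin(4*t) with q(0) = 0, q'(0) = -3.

Characteristic equation r² + 8r + 17 = 0 has discriminant (8)² - 4·(17) = -4 < 0, so r = -4 ± i.
Hence q_h = C1*cos(t)*exp(-4*t) + C2*exp(-4*t)*sin(t).
Try q_p = A*cos(4*t) + B*sin(4*t). Substituting and equating the coefficients of cos(4t) and sin(4t) gives A = -96/1025, B = 3/1025, so q_p = -96*cos(4*t)/1025 + 3*sin(4*t)/1025.
General solution: q = -96*cos(4*t)/1025 + 3*sin(4*t)/1025 + C1*cos(t)*exp(-4*t) + C2*exp(-4*t)*sin(t).
Apply the initial conditions: q(0) = -96/1025 + C1 = 0 and q'(0) = 12/1025 + C2 - 4*C1 = -3. Solving gives C1 = 96/1025, C2 = -2703/1025.

q = -96*cos(4*t)/1025 + 3*sin(4*t)/1025 - 2703*exp(-4*t)*sin(t)/1025 + 96*cos(t)*exp(-4*t)/1025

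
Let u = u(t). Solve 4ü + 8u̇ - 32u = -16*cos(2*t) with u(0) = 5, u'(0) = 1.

u = -sin(2*t)/10 + 3*cos(2*t)/10 + 10*exp(2*t)/3 + 41*exp(-4*t)/30

Divide through by 4: u'' + 2u' - 8u = -4*cos(2*t).
Characteristic equation r² + 2r - 8 = 0 factors as (r + 4)(r - 2) = 0, so r = -4, 2.
Hence u_h = C1*exp(-4*t) + C2*exp(2*t).
Try u_p = A*cos(2*t) + B*sin(2*t). Substituting and equating the coefficients of cos(2t) and sin(2t) gives A = 3/10, B = -1/10, so u_p = -sin(2*t)/10 + 3*cos(2*t)/10.
General solution: u = -sin(2*t)/10 + 3*cos(2*t)/10 + C1*exp(-4*t) + C2*exp(2*t).
Apply the initial conditions: u(0) = 3/10 + C1 + C2 = 5 and u'(0) = -1/5 - 4*C1 + 2*C2 = 1. Solving gives C1 = 41/30, C2 = 10/3.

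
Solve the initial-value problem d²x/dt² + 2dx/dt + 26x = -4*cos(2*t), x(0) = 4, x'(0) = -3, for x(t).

x = -22*cos(2*t)/125 - 4*sin(2*t)/125 + 31*exp(-t)*sin(5*t)/125 + 522*cos(5*t)*exp(-t)/125

Characteristic equation r² + 2r + 26 = 0 has discriminant (2)² - 4·(26) = -100 < 0, so r = -1 ± 5i.
Hence x_h = C1*cos(5*t)*exp(-t) + C2*exp(-t)*sin(5*t).
Try x_p = A*cos(2*t) + B*sin(2*t). Substituting and equating the coefficients of cos(2t) and sin(2t) gives A = -22/125, B = -4/125, so x_p = -22*cos(2*t)/125 - 4*sin(2*t)/125.
General solution: x = -22*cos(2*t)/125 - 4*sin(2*t)/125 + C1*cos(5*t)*exp(-t) + C2*exp(-t)*sin(5*t).
Apply the initial conditions: x(0) = -22/125 + C1 = 4 and x'(0) = -8/125 - C1 + 5*C2 = -3. Solving gives C1 = 522/125, C2 = 31/125.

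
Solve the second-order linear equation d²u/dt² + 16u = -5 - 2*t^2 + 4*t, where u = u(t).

u = -19/64 - t**2/8 + t/4 + C1*cos(4*t) + C2*sin(4*t)

Characteristic equation r² + 16 = 0 has discriminant (0)² - 4·(16) = -64 < 0, so r = ± 4i.
Hence u_h = C1*cos(4*t) + C2*sin(4*t).
For the particular solution try u_p = A0 + A1*t + A2*t^2. Substituting and matching coefficients of each power of t gives A0 = -19/64, A1 = 1/4, A2 = -1/8, so u_p = -19/64 - t^2/8 + t/4.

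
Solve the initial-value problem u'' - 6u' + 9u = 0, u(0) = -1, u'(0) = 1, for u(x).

Characteristic equation r² - 6r + 9 = 0 has discriminant (-6)² - 4·(9) = 0, so r = 3 is a repeated root.
Hence u_h = (C1 + C2*x)*exp(3*x).
Apply the initial conditions: u(0) = C1 = -1 and u'(0) = C2 + 3*C1 = 1. Solving gives C1 = -1, C2 = 4.

u = -exp(3*x) + 4*x*exp(3*x)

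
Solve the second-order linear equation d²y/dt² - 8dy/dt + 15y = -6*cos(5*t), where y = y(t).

Characteristic equation r² - 8r + 15 = 0 factors as (r - 5)(r - 3) = 0, so r = 5, 3.
Hence y_h = C1*exp(5*t) + C2*exp(3*t).
Try y_p = A*cos(5*t) + B*sin(5*t). Substituting and equating the coefficients of cos(5t) and sin(5t) gives A = 3/85, B = 12/85, so y_p = 3*cos(5*t)/85 + 12*sin(5*t)/85.

y = 3*cos(5*t)/85 + 12*sin(5*t)/85 + C1*exp(5*t) + C2*exp(3*t)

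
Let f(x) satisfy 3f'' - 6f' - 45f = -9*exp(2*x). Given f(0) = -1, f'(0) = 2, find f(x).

f = -19*exp(-3*x)/20 - exp(5*x)/4 + exp(2*x)/5

Divide through by 3: f'' - 2f' - 15f = -3*exp(2*x).
Characteristic equation r² - 2r - 15 = 0 factors as (r - 5)(r + 3) = 0, so r = 5, -3.
Hence f_h = C1*exp(5*x) + C2*exp(-3*x).
Try f_p = A*exp(2*x). Substituting into the equation and dividing by exp(2*x) gives A = 1/5, so f_p = exp(2*x)/5.
General solution: f = exp(2*x)/5 + C1*exp(5*x) + C2*exp(-3*x).
Apply the initial conditions: f(0) = 1/5 + C1 + C2 = -1 and f'(0) = 2/5 - 3*C2 + 5*C1 = 2. Solving gives C1 = -1/4, C2 = -19/20.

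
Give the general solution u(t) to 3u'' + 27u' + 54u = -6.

Divide through by 3: u'' + 9u' + 18u = -2.
Characteristic equation r² + 9r + 18 = 0 factors as (r + 3)(r + 6) = 0, so r = -3, -6.
Hence u_h = C1*exp(-3*t) + C2*exp(-6*t).
For the particular solution try u_p = A0. Substituting and matching coefficients of each power of t gives A0 = -1/9, so u_p = -1/9.

u = -1/9 + C1*exp(-3*t) + C2*exp(-6*t)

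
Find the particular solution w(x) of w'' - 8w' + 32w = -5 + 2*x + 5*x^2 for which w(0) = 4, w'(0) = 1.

w = -67/512 + 5*x**2/32 + 9*x/64 - 2005*exp(4*x)*sin(4*x)/512 + 2115*cos(4*x)*exp(4*x)/512

Characteristic equation r² - 8r + 32 = 0 has discriminant (-8)² - 4·(32) = -64 < 0, so r = 4 ± 4i.
Hence w_h = C1*cos(4*x)*exp(4*x) + C2*exp(4*x)*sin(4*x).
For the particular solution try w_p = A0 + A1*x + A2*x^2. Substituting and matching coefficients of each power of x gives A0 = -67/512, A1 = 9/64, A2 = 5/32, so w_p = -67/512 + 5*x^2/32 + 9*x/64.
General solution: w = -67/512 + 5*x^2/32 + 9*x/64 + C1*cos(4*x)*exp(4*x) + C2*exp(4*x)*sin(4*x).
Apply the initial conditions: w(0) = -67/512 + C1 = 4 and w'(0) = 9/64 + 4*C1 + 4*C2 = 1. Solving gives C1 = 2115/512, C2 = -2005/512.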